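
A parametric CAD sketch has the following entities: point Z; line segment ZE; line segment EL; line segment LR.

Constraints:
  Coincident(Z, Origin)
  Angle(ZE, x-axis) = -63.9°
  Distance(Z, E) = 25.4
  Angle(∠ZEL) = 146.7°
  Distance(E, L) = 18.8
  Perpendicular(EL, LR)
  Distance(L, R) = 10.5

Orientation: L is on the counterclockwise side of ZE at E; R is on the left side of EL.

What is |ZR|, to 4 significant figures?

40.18

∠ZEL = 146.7°, so EL runs at -63.9° + (180° − 146.7°) = -30.60° from the x-axis; with |EL| = 18.8, L = E + 18.8·(cos -30.60°, sin -30.60°) = (27.36, -32.38). EL ⟂ LR; with |LR| = 10.5 on the left of EL, R = L + 10.5·(0.5090, 0.8607) = (32.70, -23.34). Then |ZR| = |R − Z| = 40.18.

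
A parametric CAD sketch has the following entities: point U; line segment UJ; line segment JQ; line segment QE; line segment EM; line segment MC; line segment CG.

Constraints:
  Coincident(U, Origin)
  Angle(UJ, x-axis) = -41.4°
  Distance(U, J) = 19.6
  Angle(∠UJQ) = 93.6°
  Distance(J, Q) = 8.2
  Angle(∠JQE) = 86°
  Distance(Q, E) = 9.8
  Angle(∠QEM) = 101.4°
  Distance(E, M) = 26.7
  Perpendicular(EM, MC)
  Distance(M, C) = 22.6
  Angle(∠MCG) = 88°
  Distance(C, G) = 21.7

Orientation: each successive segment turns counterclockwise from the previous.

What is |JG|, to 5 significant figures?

11.242

U is at the origin; UJ runs at -41.4° with length 19.6, so J = (14.702, -12.962). ∠UJQ = 93.6° gives JQ at 45.000° from the x-axis; with |JQ| = 8.2, Q = (20.500, -7.1634). ∠JQE = 86.0° gives QE at 139.00° from the x-axis; with |QE| = 9.8, E = (13.104, -0.73406). ∠QEM = 101.4° gives EM at -142.40° from the x-axis; with |EM| = 26.7, M = (-8.0498, -17.025). EM ⟂ MC, so MC runs at -52.400°; with |MC| = 22.6, C = (5.7394, -34.931). ∠MCG = 88.0° gives CG at 39.600° from the x-axis; with |CG| = 21.7, G = (22.460, -21.099). Then |JG| = |G − J| = 11.242.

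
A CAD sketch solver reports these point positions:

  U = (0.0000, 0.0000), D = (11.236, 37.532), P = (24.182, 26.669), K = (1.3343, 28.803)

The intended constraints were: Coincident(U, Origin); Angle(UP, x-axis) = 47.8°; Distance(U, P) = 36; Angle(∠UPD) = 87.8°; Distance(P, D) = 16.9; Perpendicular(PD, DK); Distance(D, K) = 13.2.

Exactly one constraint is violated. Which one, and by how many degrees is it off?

Perpendicular(PD, DK) — off by 8.60°.

U = (0.00, 0.00) ✓; UP at 47.80° ✓; |UP| = 36.00 ✓; ∠UPD = 87.80° ✓; |PD| = 16.90 ✓; ∠(PD, DK) = 81.40° ✗; |DK| = 13.20 ✓.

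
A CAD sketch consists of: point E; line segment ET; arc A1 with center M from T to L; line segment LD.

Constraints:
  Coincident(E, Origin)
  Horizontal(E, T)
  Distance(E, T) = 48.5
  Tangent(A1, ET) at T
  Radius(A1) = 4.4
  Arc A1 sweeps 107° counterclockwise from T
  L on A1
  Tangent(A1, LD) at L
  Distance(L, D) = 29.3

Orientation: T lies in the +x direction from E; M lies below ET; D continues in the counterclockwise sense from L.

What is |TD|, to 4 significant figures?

33.99

E is at the origin; ET is horizontal with |ET| = 48.5 and T on the +x side, so T = (48.50, 0.000). A1 meets ET tangentially, so MT is at right angles to ET, so M = T + (0, -4.4) = (48.50, -4.400). On A1, T sits at bearing 90° from M; a 107° counterclockwise sweep puts L at bearing 197°, so L = M + 4.4·(cos 197°, sin 197°) = (44.29, -5.686). Since A1 is tangent to LD there, ML ⟂ LD, so LD runs along (−sin 197°, cos 197°); with |LD| = 29.3, D = (52.86, -33.71). Then |TD| = |D − T| = 33.99.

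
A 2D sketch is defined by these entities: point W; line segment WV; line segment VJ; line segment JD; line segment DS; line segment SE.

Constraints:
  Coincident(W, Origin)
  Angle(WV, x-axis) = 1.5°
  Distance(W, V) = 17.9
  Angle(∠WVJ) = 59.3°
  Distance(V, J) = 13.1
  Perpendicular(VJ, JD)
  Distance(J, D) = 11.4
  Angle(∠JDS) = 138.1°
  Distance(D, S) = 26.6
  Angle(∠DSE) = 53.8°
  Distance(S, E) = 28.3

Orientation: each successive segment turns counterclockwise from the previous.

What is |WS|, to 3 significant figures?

21.0

VJ is perpendicular to JD, so JD runs at -148°; with |JD| = 11.4, D = (1.27, 5.48). ∠JDS = 138.1° gives DS at -106° from the x-axis; with |DS| = 26.6, S = (-6.02, -20.1). Then |WS| = |S − W| = 21.0.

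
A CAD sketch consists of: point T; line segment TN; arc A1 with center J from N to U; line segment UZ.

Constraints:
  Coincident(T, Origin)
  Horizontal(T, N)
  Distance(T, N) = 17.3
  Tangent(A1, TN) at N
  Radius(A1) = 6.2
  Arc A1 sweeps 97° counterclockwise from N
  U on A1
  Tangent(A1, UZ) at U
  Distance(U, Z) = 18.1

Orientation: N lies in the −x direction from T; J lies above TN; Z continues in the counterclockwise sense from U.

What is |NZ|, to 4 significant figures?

25.23

On A1, N sits at bearing -90° from J; a 97° counterclockwise sweep puts U at bearing 7°, so U = J + 6.2·(cos 7°, sin 7°) = (-11.15, 6.956). The tangent condition forces JU to be normal to UZ, so UZ runs along (−sin 7°, cos 7°); with |UZ| = 18.1, Z = (-13.35, 24.92). Then |NZ| = |Z − N| = 25.23.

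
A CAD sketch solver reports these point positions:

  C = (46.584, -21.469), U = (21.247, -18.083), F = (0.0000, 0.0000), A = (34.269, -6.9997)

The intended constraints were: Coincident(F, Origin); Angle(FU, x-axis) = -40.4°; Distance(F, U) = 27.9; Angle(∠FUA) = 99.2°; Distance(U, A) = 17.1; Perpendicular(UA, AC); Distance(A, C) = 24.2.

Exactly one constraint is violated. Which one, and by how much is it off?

Distance(A, C) = 24.2 — off by 5.20.

F = (0.00, 0.00) ✓; FU at -40.40° ✓; |FU| = 27.90 ✓; ∠FUA = 99.20° ✓; |UA| = 17.10 ✓; ∠(UA, AC) = 90.00° ✓; |AC| = 19.00 ✗.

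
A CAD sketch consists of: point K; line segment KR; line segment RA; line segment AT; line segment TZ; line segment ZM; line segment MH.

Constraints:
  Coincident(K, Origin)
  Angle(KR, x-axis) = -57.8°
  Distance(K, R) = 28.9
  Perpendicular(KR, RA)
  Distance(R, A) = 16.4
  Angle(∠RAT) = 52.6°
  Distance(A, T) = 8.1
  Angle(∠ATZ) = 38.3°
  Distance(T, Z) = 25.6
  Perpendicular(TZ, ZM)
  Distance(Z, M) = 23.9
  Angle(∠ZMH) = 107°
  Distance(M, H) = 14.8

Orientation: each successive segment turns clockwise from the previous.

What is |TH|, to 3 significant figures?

30.5

TZ is perpendicular to ZM, so ZM runs at -147°; with |ZM| = 23.9, M = (-3.78, -59.6). ∠ZMH = 107.0° gives MH at 140° from the x-axis; with |MH| = 14.8, H = (-15.1, -50.1). Then |TH| = |H − T| = 30.5.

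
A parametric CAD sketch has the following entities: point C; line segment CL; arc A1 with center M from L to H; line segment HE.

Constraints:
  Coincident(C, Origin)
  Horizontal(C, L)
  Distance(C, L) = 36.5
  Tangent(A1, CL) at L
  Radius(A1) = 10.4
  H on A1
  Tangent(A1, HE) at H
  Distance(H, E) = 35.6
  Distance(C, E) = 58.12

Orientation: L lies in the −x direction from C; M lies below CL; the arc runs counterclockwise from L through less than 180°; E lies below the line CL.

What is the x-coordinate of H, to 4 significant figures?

-46.23

C is at the origin; CL is horizontal with |CL| = 36.5 and L on the −x side, so L = (-36.50, 0.000). Tangency of A1 to CL means the radius ML is perpendicular to CL, so M = L + (0, -10.4) = (-36.50, -10.40). Since MH ⟂ HE (tangency), |ME| = √(10.4² + 35.6²) = 37.09 regardless of where H sits on A1. So E lies on both circle(C, 58.12) and circle(M, 37.09); the below-CL intersection is E = (-33.66, -47.38). H is the foot of the tangent from E: H = (-46.23, -14.07).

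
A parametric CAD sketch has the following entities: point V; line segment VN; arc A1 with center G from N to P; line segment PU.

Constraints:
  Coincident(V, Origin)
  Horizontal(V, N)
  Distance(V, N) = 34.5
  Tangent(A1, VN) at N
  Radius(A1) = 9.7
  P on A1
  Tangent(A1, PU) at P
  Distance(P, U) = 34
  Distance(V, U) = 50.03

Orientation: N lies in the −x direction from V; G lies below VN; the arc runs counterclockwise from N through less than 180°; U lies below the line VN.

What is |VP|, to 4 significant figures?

45.22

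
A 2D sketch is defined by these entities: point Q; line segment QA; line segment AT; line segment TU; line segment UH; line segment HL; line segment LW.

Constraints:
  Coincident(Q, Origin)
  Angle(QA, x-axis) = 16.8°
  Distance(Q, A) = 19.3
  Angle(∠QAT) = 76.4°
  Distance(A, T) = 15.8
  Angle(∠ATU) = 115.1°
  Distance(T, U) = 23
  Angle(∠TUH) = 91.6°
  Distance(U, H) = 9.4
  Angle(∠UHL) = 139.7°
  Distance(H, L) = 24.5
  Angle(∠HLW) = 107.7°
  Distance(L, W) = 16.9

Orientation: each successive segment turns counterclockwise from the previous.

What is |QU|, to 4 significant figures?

21.12

Q is at the origin; QA runs at 16.8° with length 19.3, so A = (18.48, 5.578). ∠QAT = 76.4° gives AT at 120.4° from the x-axis; with |AT| = 15.8, T = (10.48, 19.21). ∠ATU = 115.1° gives TU at -174.7° from the x-axis; with |TU| = 23.0, U = (-12.42, 17.08). Then |QU| = |U − Q| = 21.12.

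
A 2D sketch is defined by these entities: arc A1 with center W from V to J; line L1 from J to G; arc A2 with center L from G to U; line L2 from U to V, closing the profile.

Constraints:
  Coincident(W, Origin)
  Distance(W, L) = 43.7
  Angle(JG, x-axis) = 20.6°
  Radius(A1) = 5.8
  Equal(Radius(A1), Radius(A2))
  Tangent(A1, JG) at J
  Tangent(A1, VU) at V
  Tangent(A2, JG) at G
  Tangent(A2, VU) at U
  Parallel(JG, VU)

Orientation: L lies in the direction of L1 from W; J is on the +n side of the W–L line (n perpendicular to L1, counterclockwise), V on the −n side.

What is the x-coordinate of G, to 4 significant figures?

38.87

The slot axis is L1's direction at 20.6°, so u = (cos 20.6°, sin 20.6°) = (0.9361, 0.3518) and n = (−sin 20.6°, cos 20.6°) = (-0.3518, 0.9361). W is at the origin and L lies 43.7 along u from W, so L = 43.7·u = (40.91, 15.38). Tangency of A1 to both parallel lines with radius 5.8 puts J and V at W ± 5.8·n: J = (-2.041, 5.429), V = (2.041, -5.429). Equal radii place G and U the same way about L: G = L + 5.8·n = (38.87, 20.80), U = L − 5.8·n = (42.95, 9.946). So G.x = 38.87.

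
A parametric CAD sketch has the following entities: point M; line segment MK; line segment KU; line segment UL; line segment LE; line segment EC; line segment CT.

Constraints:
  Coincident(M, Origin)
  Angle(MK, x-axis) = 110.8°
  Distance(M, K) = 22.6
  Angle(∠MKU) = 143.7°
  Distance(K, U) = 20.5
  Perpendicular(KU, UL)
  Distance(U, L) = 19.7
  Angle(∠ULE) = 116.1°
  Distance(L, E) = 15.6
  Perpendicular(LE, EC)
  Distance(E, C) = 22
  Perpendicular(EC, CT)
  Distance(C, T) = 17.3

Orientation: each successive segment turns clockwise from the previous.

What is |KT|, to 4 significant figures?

12.37

M is at the origin; MK runs at 110.8° with length 22.6, so K = (-8.025, 21.13). ∠MKU = 143.7° gives KU at 74.50° from the x-axis; with |KU| = 20.5, U = (-2.547, 40.88). KU ⟂ UL, so UL runs at -15.50°; with |UL| = 19.7, L = (16.44, 35.62). ∠ULE = 116.1° gives LE at -79.40° from the x-axis; with |LE| = 15.6, E = (19.31, 20.28). LE is perpendicular to EC, so EC runs at -169.4°; with |EC| = 22.0, C = (-2.318, 16.24). EC is perpendicular to CT, so CT runs at 100.6°; with |CT| = 17.3, T = (-5.501, 33.24). Then |KT| = |T − K| = 12.37.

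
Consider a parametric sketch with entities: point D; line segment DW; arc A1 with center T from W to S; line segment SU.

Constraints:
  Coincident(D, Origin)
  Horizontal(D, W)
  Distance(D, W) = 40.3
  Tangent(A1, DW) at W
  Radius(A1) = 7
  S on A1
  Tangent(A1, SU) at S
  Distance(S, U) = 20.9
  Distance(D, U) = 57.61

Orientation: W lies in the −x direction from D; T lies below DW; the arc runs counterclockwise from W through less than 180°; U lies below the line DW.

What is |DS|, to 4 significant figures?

47.48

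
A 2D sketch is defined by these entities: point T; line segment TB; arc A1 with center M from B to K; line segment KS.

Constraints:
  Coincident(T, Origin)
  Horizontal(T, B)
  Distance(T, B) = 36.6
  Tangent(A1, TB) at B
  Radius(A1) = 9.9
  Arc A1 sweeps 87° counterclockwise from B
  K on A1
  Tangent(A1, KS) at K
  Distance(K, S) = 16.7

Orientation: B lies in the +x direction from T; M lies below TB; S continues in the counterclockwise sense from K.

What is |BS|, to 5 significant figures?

28.193

T is at the origin; TB is horizontal with |TB| = 36.6 and B on the +x side, so B = (36.600, 0.0000). A1 meets TB tangentially, so MB is at right angles to TB, so M = B + (0, -9.9) = (36.600, -9.9000). On A1, B sits at bearing 90° from M; an 87° counterclockwise sweep puts K at bearing 177°, so K = M + 9.9·(cos 177°, sin 177°) = (26.714, -9.3819). Tangency of A1 to KS means the radius MK is perpendicular to KS, so KS runs along (−sin 177°, cos 177°); with |KS| = 16.7, S = (25.840, -26.059). Then |BS| = |S − B| = 28.193.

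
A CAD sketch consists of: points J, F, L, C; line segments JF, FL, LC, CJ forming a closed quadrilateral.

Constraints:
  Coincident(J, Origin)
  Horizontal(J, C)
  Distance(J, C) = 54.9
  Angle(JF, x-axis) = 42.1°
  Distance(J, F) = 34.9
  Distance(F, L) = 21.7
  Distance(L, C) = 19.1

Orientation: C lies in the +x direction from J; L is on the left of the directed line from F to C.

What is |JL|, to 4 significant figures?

49.79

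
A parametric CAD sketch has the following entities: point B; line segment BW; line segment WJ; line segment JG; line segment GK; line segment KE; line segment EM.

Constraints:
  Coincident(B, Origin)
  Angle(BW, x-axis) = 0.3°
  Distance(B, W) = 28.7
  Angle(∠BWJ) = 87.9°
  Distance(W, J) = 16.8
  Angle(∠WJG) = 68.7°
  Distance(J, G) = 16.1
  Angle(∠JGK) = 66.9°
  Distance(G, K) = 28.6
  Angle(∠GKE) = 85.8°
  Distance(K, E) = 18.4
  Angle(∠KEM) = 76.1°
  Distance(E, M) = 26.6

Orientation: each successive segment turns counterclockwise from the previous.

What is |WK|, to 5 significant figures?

10.724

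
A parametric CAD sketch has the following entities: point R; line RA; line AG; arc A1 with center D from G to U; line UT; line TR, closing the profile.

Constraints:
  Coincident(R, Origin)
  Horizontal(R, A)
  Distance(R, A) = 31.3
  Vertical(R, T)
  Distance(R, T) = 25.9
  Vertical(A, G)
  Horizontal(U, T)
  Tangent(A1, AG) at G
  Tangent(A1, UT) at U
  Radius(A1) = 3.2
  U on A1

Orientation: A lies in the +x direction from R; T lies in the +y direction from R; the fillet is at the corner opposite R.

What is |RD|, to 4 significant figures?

36.12

R is at the origin; RA is horizontal with |RA| = 31.3 and A on the +x side, so A = (31.30, 0.000). R and T share the same x with |RT| = 25.9 and T on the +y side, so T = (0.000, 25.90). The virtual corner opposite R is at (31.30, 25.90). Tangency of A1 to AG means the radius DG is perpendicular to AG and since A1 is tangent to UT there, DU ⟂ UT, with radius 3.2, so the center D sits 3.2 in from both sides at D = (28.10, 22.70). Then |RD| = |D − R| = 36.12.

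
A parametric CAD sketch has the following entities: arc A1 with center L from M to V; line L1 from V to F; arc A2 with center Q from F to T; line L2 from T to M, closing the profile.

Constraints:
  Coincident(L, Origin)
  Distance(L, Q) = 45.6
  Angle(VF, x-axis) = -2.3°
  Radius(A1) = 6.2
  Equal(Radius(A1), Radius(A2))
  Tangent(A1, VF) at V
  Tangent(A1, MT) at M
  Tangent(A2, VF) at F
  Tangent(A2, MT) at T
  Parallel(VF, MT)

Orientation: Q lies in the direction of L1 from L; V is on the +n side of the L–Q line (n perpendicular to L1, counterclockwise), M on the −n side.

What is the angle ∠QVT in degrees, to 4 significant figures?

7.470°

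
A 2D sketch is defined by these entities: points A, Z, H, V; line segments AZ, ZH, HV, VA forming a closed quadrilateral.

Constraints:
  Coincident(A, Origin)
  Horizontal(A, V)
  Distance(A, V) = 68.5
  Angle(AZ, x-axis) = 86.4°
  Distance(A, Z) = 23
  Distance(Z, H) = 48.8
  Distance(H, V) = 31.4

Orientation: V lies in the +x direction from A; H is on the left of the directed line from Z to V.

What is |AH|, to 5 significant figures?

56.286

Checks: A.y = 0.00, V.y = 0.00 ✓; |ZH| = 48.80 ✓; |HV| = 31.40 ✓.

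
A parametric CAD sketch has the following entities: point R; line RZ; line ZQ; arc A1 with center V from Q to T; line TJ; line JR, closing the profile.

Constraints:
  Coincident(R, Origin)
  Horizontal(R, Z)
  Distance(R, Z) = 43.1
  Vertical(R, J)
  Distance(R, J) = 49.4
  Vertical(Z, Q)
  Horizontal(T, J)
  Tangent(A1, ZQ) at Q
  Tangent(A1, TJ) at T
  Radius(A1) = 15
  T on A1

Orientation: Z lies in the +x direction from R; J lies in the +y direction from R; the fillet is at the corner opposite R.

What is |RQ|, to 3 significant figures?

55.1

The virtual corner opposite R is at (43.1, 49.4). The tangent condition forces VQ to be normal to ZQ and A1 meets TJ tangentially, so VT is at right angles to TJ, with radius 15.0, so the center V sits 15.0 in from both sides at V = (28.1, 34.4). That places the tangent points at Q = (43.1, 34.4) on ZQ and T = (28.1, 49.4) on TJ. Then |RQ| = |Q − R| = 55.1.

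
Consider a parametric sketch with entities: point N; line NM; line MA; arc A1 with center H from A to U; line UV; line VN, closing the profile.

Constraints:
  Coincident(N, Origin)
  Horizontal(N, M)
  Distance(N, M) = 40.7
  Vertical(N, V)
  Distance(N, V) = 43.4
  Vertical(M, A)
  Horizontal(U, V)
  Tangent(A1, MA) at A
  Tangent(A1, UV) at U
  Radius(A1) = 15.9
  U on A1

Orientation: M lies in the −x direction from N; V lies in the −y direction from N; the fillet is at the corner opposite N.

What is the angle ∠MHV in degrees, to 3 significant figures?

153°

N and V share the same x with |NV| = 43.4 and V on the −y side, so V = (0.00, -43.4). The virtual corner opposite N is at (-40.7, -43.4). Tangency of A1 to MA means the radius HA is perpendicular to MA and since A1 is tangent to UV there, HU ⟂ UV, with radius 15.9, so the center H sits 15.9 in from both sides at H = (-24.8, -27.5). Then cos ∠MHV = HM·HV / (|HM||HV|), giving 153°.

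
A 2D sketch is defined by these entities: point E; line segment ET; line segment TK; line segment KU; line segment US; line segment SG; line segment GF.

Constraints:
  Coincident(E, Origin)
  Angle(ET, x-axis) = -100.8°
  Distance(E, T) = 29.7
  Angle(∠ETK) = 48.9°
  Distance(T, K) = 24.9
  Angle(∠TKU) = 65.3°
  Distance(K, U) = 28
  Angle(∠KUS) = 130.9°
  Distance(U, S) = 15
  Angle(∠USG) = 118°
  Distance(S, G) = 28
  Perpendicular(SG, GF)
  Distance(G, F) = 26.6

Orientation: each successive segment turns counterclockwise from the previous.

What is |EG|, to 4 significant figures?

42.25

E is at the origin; ET runs at -100.8° with length 29.7, so T = (-5.565, -29.17). ∠ETK = 48.9° gives TK at 30.30° from the x-axis; with |TK| = 24.9, K = (15.93, -16.61). ∠TKU = 65.3° gives KU at 145.0° from the x-axis; with |KU| = 28.0, U = (-7.003, -0.5511). ∠KUS = 130.9° gives US at -165.9° from the x-axis; with |US| = 15.0, S = (-21.55, -4.205). ∠USG = 118.0° gives SG at -103.9° from the x-axis; with |SG| = 28.0, G = (-28.28, -31.39). Then |EG| = |G − E| = 42.25.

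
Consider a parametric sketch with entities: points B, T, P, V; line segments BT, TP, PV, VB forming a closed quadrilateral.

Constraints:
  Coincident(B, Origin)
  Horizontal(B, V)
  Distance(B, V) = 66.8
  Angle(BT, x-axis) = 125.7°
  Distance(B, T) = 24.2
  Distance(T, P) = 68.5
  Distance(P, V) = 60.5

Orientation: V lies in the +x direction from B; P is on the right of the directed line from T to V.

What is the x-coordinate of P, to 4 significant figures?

20.79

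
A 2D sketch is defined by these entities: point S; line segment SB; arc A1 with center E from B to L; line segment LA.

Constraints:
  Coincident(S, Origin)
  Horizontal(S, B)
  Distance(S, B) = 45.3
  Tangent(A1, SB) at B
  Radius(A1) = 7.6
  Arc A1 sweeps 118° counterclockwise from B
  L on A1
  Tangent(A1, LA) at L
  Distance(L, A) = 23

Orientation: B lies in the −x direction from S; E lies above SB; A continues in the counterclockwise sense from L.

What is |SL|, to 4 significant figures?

40.17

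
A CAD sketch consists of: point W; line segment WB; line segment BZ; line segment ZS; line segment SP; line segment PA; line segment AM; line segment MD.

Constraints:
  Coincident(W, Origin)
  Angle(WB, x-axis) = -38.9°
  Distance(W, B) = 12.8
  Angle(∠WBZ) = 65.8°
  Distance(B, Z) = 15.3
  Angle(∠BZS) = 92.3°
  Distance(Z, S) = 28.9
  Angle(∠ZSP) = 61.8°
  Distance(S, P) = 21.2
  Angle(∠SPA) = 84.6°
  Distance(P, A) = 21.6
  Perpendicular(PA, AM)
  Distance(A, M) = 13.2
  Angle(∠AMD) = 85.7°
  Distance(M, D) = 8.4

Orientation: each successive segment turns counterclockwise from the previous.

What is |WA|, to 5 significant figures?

11.040

W is at the origin; WB runs at -38.9° with length 12.8, so B = (9.9615, -8.0379). ∠WBZ = 65.8° gives BZ at 75.300° from the x-axis; with |BZ| = 15.3, Z = (13.844, 6.7613). ∠BZS = 92.3° gives ZS at 163.00° from the x-axis; with |ZS| = 28.9, S = (-13.793, 15.211). ∠ZSP = 61.8° gives SP at -78.800° from the x-axis; with |SP| = 21.2, P = (-9.6754, -5.5854). ∠SPA = 84.6° gives PA at 16.600° from the x-axis; with |PA| = 21.6, A = (11.024, 0.58543). Then |WA| = |A − W| = 11.040.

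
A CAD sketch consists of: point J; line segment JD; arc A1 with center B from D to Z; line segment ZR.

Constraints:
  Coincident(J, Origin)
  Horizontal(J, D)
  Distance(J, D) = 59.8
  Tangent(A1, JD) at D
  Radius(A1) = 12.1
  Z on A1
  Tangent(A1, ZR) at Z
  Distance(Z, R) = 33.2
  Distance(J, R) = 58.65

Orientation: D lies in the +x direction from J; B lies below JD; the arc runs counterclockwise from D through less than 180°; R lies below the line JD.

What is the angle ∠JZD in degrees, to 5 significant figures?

129.86°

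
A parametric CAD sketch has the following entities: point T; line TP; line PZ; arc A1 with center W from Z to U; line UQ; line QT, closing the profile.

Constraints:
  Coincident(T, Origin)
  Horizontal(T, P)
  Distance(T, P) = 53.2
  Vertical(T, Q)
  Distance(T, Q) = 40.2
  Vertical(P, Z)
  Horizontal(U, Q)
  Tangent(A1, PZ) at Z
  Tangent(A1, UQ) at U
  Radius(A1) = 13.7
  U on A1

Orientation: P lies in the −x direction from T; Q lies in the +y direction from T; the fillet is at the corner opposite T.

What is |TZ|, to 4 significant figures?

59.43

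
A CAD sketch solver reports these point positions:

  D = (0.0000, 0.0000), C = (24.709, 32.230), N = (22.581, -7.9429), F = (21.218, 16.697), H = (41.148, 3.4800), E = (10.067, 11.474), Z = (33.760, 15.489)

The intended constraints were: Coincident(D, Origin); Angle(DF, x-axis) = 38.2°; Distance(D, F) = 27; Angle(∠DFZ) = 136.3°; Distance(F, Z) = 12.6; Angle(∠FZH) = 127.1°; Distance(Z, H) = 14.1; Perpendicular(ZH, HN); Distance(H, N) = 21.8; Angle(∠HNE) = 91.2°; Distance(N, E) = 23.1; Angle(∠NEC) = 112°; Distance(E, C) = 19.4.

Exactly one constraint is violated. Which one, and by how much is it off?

Distance(E, C) = 19.4 — off by 6.00.

D = (0.00, 0.00) ✓; DF at 38.20° ✓; |DF| = 27.00 ✓; ∠DFZ = 136.3° ✓; |FZ| = 12.60 ✓; ∠FZH = 127.1° ✓; |ZH| = 14.10 ✓; ∠(ZH, HN) = 90.00° ✓; |HN| = 21.80 ✓; ∠HNE = 91.20° ✓; |NE| = 23.10 ✓; ∠NEC = 112.0° ✓; |EC| = 25.40 ✗.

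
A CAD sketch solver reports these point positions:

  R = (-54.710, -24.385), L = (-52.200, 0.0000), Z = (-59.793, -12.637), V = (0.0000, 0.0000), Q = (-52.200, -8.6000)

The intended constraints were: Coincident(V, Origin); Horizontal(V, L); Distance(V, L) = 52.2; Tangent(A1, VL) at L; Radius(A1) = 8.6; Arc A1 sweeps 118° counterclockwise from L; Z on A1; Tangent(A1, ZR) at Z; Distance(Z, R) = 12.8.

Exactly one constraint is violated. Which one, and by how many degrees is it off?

Tangent(A1, ZR) at Z — off by 4.60°.

V = (0.00, 0.00) ✓; V.y = 0.00, L.y = 0.00 ✓; |VL| = 52.20 ✓; ∠(QL, LV) = 90.00° ✓; |QL| = 8.600 ✓; bearing(Q→Z) − bearing(Q→L) = 118.0° ✓; |QZ| = 8.599 ✓; ∠(QZ, ZR) = 94.60° ✗; |ZR| = 12.80 ✓.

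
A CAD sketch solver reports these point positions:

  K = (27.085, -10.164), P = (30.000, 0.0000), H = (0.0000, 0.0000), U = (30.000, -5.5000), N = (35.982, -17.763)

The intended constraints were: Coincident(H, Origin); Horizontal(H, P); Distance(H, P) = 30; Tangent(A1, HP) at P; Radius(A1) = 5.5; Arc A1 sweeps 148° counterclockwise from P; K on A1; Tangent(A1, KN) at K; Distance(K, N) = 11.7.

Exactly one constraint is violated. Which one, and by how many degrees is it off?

Tangent(A1, KN) at K — off by 8.50°.

H = (0.00, 0.00) ✓; H.y = 0.00, P.y = 0.00 ✓; |HP| = 30.00 ✓; ∠(UP, PH) = 90.00° ✓; |UP| = 5.500 ✓; bearing(U→K) − bearing(U→P) = 148.0° ✓; |UK| = 5.500 ✓; ∠(UK, KN) = 98.50° ✗; |KN| = 11.70 ✓.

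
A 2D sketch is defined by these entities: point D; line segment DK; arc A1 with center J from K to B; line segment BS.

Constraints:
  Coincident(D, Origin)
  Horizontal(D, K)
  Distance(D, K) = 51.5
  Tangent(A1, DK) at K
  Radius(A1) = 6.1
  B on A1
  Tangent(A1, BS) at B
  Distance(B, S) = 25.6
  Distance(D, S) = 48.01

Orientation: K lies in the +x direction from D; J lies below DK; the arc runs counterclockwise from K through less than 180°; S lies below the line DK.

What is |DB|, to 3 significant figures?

45.9

Checks: |JB| = 6.100 ✓; ∠(JB, BS) = 90.00° ✓; |BS| = 25.60 ✓; |DS| = 48.01 ✓.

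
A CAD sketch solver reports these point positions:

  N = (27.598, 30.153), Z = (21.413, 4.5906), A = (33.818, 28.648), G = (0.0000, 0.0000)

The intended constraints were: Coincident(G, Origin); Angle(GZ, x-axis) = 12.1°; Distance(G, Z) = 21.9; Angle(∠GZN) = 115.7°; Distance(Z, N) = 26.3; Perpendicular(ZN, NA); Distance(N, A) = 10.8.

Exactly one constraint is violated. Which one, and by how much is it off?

Distance(N, A) = 10.8 — off by 4.40.

G = (0.00, 0.00) ✓; GZ at 12.10° ✓; |GZ| = 21.90 ✓; ∠GZN = 115.7° ✓; |ZN| = 26.30 ✓; ∠(ZN, NA) = 90.00° ✓; |NA| = 6.399 ✗.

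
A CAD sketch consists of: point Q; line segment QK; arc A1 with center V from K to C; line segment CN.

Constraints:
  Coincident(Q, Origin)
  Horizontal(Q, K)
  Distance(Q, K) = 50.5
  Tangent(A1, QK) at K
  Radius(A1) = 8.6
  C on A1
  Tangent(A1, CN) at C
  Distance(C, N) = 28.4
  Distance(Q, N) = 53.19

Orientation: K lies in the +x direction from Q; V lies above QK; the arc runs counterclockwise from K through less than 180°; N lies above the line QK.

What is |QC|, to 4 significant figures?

58.85

Q is at the origin; QK is horizontal with |QK| = 50.5 and K on the +x side, so K = (50.50, 0.000). A1 meets QK tangentially, so VK is at right angles to QK, so V = K + (0, 8.6) = (50.50, 8.600). Since VC ⟂ CN (tangency), |VN| = √(8.6² + 28.4²) = 29.67 regardless of where C sits on A1. So N lies on both circle(Q, 53.19) and circle(V, 29.67); the above-QK intersection is N = (39.14, 36.01). C is the foot of the tangent from N: C = (57.15, 14.05).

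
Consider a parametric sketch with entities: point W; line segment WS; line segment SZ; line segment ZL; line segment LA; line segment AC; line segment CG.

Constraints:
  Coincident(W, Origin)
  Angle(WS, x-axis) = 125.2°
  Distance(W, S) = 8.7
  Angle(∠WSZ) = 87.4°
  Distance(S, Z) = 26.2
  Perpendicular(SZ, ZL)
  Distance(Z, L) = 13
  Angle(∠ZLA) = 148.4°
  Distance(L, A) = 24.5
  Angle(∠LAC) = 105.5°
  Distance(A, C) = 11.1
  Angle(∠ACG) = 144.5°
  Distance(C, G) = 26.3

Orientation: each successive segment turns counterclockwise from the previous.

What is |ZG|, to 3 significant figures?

41.1

∠LAC = 105.5° gives AC at 53.9° from the x-axis; with |AC| = 11.1, C = (11.7, -18.9). ∠ACG = 144.5° gives CG at 89.4° from the x-axis; with |CG| = 26.3, G = (12.0, 7.43). Then |ZG| = |G − Z| = 41.1.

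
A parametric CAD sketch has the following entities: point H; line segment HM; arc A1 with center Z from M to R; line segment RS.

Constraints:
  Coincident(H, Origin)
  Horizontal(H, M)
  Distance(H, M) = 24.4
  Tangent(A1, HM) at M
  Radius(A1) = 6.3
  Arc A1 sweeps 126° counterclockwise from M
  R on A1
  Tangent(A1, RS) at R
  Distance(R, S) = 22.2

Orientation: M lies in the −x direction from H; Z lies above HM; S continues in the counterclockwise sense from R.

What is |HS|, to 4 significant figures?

42.76

H is at the origin; HM is horizontal with |HM| = 24.4 and M on the −x side, so M = (-24.40, 0.000). Tangency of A1 to HM means the radius ZM is perpendicular to HM, so Z = M + (0, 6.3) = (-24.40, 6.300). On A1, M sits at bearing -90° from Z; a 126° counterclockwise sweep puts R at bearing 36°, so R = Z + 6.3·(cos 36°, sin 36°) = (-19.30, 10.00). The tangent condition forces ZR to be normal to RS, so RS runs along (−sin 36°, cos 36°); with |RS| = 22.2, S = (-32.35, 27.96). Then |HS| = |S − H| = 42.76.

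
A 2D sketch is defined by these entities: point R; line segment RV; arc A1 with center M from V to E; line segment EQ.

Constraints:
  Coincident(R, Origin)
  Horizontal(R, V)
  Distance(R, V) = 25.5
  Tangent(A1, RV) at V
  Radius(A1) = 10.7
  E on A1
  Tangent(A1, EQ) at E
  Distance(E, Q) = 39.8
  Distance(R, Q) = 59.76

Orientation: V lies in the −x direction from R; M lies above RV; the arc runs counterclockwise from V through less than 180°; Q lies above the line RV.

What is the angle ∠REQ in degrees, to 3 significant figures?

155°

Checks: |ME| = 10.70 ✓; ∠(ME, EQ) = 90.00° ✓; |EQ| = 39.80 ✓; |RQ| = 59.76 ✓.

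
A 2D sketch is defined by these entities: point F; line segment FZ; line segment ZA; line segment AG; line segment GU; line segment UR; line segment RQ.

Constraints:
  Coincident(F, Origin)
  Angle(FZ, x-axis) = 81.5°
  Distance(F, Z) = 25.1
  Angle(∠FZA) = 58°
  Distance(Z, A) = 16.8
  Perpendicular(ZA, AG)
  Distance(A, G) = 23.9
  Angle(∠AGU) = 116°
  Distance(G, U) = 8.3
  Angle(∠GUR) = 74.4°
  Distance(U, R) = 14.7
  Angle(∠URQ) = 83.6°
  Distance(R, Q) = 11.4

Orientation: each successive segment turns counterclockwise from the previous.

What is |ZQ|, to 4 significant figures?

21.84

F is at the origin; FZ runs at 81.5° with length 25.1, so Z = (3.710, 24.82). ∠FZA = 58.0° gives ZA at -156.5° from the x-axis; with |ZA| = 16.8, A = (-11.70, 18.13). ZA is perpendicular to AG, so AG runs at -66.50°; with |AG| = 23.9, G = (-2.166, -3.792). ∠AGU = 116.0° gives GU at -2.500° from the x-axis; with |GU| = 8.3, U = (6.126, -4.154). ∠GUR = 74.4° gives UR at 103.1° from the x-axis; with |UR| = 14.7, R = (2.794, 10.16). ∠URQ = 83.6° gives RQ at -160.5° from the x-axis; with |RQ| = 11.4, Q = (-7.952, 6.358). Then |ZQ| = |Q − Z| = 21.84.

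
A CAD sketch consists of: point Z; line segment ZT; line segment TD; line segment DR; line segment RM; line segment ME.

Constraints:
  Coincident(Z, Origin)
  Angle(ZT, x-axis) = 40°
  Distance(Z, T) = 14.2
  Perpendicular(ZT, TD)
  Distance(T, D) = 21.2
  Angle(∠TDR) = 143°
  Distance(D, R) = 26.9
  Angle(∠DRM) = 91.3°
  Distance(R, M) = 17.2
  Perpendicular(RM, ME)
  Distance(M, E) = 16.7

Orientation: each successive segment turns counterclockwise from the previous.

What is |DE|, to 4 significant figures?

20.52

Z is at the origin; ZT runs at 40.0° with length 14.2, so T = (10.88, 9.128). ZT ⟂ TD, so TD runs at 130.0°; with |TD| = 21.2, D = (-2.749, 25.37). ∠TDR = 143.0° gives DR at 167.0° from the x-axis; with |DR| = 26.9, R = (-28.96, 31.42). ∠DRM = 91.3° gives RM at -104.3° from the x-axis; with |RM| = 17.2, M = (-33.21, 14.75). The perpendicularity gives ME at right angles to RM, so ME runs at -14.30°; with |ME| = 16.7, E = (-17.03, 10.63). Then |DE| = |E − D| = 20.52.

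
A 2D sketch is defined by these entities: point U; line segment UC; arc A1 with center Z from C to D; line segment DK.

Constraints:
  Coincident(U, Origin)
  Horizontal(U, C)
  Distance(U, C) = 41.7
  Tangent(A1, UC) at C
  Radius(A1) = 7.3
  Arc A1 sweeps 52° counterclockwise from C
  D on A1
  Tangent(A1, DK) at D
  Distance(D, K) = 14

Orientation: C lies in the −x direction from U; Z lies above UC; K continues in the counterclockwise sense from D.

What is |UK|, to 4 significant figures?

30.63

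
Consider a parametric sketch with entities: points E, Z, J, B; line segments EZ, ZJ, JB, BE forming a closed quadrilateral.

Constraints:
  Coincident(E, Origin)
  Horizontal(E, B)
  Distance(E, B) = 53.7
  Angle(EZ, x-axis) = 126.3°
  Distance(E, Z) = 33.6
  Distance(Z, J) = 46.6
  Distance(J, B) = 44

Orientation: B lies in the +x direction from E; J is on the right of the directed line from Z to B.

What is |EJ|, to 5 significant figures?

13.347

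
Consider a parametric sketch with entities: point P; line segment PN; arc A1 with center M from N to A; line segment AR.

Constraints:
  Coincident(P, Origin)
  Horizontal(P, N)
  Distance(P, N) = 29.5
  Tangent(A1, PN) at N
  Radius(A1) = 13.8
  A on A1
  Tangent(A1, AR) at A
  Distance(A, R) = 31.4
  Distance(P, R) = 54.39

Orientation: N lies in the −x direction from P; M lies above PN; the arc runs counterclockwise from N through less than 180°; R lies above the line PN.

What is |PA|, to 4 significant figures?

24.27

Checks: ∠(MN, NP) = 90.00° ✓; |MN| = 13.80 ✓; |MA| = 13.80 ✓; ∠(MA, AR) = 90.00° ✓; |AR| = 31.40 ✓; |PR| = 54.39 ✓.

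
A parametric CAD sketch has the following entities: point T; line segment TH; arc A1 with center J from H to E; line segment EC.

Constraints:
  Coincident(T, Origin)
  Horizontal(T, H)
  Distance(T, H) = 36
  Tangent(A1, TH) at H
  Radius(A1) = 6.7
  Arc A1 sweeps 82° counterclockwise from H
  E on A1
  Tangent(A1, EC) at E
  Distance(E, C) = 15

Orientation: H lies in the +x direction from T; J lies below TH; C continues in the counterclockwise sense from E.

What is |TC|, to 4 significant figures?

34.20

On A1, H sits at bearing 90° from J; an 82° counterclockwise sweep puts E at bearing 172°, so E = J + 6.7·(cos 172°, sin 172°) = (29.37, -5.768). The tangent condition forces JE to be normal to EC, so EC runs along (−sin 172°, cos 172°); with |EC| = 15.0, C = (27.28, -20.62). Then |TC| = |C − T| = 34.20.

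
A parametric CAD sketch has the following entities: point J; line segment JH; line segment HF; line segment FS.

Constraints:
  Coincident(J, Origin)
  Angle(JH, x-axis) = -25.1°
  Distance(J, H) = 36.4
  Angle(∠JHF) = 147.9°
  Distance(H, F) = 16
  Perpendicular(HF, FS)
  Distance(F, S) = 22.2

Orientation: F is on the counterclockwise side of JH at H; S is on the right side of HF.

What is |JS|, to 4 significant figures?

62.60

∠JHF = 147.9°, so HF runs at -25.1° + (180° − 147.9°) = 7.000° from the x-axis; with |HF| = 16.0, F = H + 16.0·(cos 7.000°, sin 7.000°) = (48.84, -13.49). HF ⟂ FS; with |FS| = 22.2 on the right of HF, S = F + 22.2·(0.1219, -0.9925) = (51.55, -35.53). Then |JS| = |S − J| = 62.60.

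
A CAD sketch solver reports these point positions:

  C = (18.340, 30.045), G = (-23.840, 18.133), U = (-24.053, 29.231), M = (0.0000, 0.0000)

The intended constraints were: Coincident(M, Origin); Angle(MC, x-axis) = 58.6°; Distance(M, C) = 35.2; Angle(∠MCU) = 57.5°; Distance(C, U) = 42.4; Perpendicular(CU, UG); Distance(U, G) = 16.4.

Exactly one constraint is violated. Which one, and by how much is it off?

Distance(U, G) = 16.4 — off by 5.30.

M = (0.00, 0.00) ✓; MC at 58.60° ✓; |MC| = 35.20 ✓; ∠MCU = 57.50° ✓; |CU| = 42.40 ✓; ∠(CU, UG) = 90.00° ✓; |UG| = 11.10 ✗.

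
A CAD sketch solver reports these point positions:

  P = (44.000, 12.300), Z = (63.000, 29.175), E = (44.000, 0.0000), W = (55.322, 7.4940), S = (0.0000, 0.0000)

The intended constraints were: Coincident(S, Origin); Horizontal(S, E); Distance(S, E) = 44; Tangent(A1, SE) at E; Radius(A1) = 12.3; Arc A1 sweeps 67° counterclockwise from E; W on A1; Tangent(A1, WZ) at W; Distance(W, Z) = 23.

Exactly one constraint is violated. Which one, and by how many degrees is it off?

Tangent(A1, WZ) at W — off by 3.50°.

S = (0.00, 0.00) ✓; S.y = 0.00, E.y = 0.00 ✓; |SE| = 44.00 ✓; ∠(PE, ES) = 90.00° ✓; |PE| = 12.30 ✓; bearing(P→W) − bearing(P→E) = 67.00° ✓; |PW| = 12.30 ✓; ∠(PW, WZ) = 86.50° ✗; |WZ| = 23.00 ✓.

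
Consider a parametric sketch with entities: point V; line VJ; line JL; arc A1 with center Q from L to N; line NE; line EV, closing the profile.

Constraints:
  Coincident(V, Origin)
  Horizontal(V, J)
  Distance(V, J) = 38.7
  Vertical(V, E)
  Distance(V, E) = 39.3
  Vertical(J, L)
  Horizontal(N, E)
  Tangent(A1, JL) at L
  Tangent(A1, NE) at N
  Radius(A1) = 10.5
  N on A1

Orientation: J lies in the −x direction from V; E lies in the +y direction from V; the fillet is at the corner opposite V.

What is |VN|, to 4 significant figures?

48.37

V is at the origin; VJ is horizontal with |VJ| = 38.7 and J on the −x side, so J = (-38.70, 0.000). V and E share the same x with |VE| = 39.3 and E on the +y side, so E = (0.000, 39.30). The virtual corner opposite V is at (-38.70, 39.30). Tangency of A1 to JL means the radius QL is perpendicular to JL and A1 meets NE tangentially, so QN is at right angles to NE, with radius 10.5, so the center Q sits 10.5 in from both sides at Q = (-28.20, 28.80). That places the tangent points at L = (-38.70, 28.80) on JL and N = (-28.20, 39.30) on NE. Then |VN| = |N − V| = 48.37.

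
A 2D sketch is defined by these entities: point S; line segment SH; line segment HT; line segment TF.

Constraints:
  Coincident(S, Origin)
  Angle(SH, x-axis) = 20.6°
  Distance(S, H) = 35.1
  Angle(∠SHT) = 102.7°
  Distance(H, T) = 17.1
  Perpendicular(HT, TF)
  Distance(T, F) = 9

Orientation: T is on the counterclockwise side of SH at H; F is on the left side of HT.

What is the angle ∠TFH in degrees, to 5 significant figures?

62.241°

∠SHT = 102.7°, so HT runs at 20.6° + (180° − 102.7°) = 97.900° from the x-axis; with |HT| = 17.1, T = H + 17.1·(cos 97.900°, sin 97.900°) = (30.505, 29.287). The perpendicularity gives TF at right angles to HT; with |TF| = 9.0 on the left of HT, F = T + 9.0·(-0.99051, -0.13744) = (21.591, 28.050). Then cos ∠TFH = FT·FH / (|FT||FH|), giving 62.241°.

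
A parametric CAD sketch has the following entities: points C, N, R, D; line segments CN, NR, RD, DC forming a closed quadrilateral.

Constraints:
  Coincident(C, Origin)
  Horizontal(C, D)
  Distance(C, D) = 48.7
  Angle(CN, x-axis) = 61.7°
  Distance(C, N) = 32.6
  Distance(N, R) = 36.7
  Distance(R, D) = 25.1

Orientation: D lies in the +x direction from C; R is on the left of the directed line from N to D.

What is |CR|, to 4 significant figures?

57.61

C is at the origin; CD is horizontal with |CD| = 48.7 and D in +x, so D = (48.7, 0). CN runs at 61.7° with |CN| = 32.6, so N = (15.46, 28.70). R is determined by |NR| = 36.7 and |RD| = 25.1 together: it lies at the intersection of circle(N, 36.7) and circle(D, 25.1). With |ND| = 43.92, the foot of the radical line on ND is 30.12 from N and the perpendicular offset is √(36.7² − 30.12²) = 20.97. Taking the left-of-ND solution: R = (51.96, 24.89).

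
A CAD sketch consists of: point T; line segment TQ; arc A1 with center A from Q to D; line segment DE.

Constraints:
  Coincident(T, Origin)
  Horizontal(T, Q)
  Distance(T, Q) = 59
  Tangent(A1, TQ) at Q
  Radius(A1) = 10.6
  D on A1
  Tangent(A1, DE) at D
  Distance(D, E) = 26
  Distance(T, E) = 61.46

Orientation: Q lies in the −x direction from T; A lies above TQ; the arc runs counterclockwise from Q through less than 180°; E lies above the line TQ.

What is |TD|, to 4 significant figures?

49.62

Checks: |TQ| = 59.00 ✓; |AD| = 10.60 ✓; ∠(AD, DE) = 90.00° ✓; |DE| = 26.00 ✓; |TE| = 61.46 ✓.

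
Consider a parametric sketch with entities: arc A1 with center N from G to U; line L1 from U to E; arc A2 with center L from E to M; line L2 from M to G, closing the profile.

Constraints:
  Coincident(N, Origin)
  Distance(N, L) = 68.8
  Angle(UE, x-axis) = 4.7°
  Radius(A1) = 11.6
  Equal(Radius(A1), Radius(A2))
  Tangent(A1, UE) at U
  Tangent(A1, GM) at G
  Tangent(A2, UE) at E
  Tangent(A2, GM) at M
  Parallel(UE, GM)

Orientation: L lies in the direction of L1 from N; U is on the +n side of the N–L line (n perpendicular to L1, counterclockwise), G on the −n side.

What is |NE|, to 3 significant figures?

69.8

The slot axis is L1's direction at 4.7°, so u = (cos 4.7°, sin 4.7°) = (0.997, 0.0819) and n = (−sin 4.7°, cos 4.7°) = (-0.0819, 0.997). N is at the origin and L lies 68.8 along u from N, so L = 68.8·u = (68.6, 5.64). Tangency of A1 to both parallel lines with radius 11.6 puts U and G at N ± 11.6·n: U = (-0.950, 11.6), G = (0.950, -11.6). Equal radii place E and M the same way about L: E = L + 11.6·n = (67.6, 17.2), M = L − 11.6·n = (69.5, -5.92). Then |NE| = |E − N| = 69.8.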